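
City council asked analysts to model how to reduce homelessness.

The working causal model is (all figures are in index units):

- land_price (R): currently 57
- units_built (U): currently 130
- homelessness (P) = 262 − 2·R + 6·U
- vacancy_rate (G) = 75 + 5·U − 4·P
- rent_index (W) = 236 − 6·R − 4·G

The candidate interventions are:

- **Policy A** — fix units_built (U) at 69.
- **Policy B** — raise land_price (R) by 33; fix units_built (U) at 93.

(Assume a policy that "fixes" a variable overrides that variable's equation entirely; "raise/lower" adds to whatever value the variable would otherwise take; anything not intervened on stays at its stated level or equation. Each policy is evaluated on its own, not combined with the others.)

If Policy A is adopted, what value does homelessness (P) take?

Policy A (U := 69):
  R = 57
  U = 69
  P = 262 − 2·57 + 6·69 = 562

562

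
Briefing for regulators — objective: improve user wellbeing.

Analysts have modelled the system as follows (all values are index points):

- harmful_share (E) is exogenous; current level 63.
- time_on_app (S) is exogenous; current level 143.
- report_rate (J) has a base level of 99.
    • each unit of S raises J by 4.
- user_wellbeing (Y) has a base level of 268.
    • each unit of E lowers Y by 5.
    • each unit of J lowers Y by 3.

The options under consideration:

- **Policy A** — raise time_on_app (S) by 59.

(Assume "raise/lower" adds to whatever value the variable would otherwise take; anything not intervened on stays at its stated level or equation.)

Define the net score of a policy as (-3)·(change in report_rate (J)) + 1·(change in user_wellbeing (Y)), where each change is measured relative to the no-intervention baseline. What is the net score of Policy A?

-1416

Baseline:
  E = 63
  S = 143
  J = 99 + 4·143 = 671
  Y = 268 − 5·63 − 3·671 = -2060
Policy A (S + 59):
  E = 63
  S = 143 + 59 = 202
  J = 99 + 4·202 = 907
  Y = 268 − 5·63 − 3·907 = -2768
ΔJ = 907 − 671 = 236; ΔY = -2768 − (-2060) = -708
Score = (-3)·236 + 1·(-708) = -1416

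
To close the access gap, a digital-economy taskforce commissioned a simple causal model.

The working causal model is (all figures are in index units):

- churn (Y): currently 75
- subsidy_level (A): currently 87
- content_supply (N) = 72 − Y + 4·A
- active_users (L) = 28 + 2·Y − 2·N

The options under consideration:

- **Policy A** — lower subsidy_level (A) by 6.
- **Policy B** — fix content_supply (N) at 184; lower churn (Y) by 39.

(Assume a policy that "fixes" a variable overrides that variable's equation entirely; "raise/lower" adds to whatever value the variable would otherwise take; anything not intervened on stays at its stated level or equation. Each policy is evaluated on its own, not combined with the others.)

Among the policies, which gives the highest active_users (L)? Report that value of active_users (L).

-268

Policy A (A − 6):
  Y = 75
  A = 87 − 6 = 81
  N = 72 − 75 + 4·81 = 321
  L = 28 + 2·75 − 2·321 = -464
Policy B (N := 184, Y − 39):
  Y = 75 − 39 = 36
  A = 87
  N = 184
  L = 28 + 2·36 − 2·184 = -268
Comparing — Policy A: L=-464, Policy B: L=-268. Highest is -268 (Policy B).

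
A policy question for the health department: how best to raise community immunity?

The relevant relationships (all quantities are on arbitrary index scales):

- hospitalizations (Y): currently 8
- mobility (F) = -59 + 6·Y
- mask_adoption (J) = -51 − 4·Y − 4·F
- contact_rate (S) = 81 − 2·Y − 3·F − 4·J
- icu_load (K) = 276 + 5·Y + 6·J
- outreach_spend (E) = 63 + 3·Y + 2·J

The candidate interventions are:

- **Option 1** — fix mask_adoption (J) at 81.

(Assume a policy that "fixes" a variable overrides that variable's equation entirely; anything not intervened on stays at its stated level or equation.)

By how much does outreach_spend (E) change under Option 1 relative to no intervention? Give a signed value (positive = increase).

Baseline:
  Y = 8
  F = -59 + 6·8 = -11
  J = -51 − 4·8 − 4·(-11) = -39
  E = 63 + 3·8 + 2·(-39) = 9
Option 1 (J := 81):
  Y = 8
  F = -59 + 6·8 = -11
  J = 81
  E = 63 + 3·8 + 2·81 = 249
Change in E: 249 − 9 = 240

240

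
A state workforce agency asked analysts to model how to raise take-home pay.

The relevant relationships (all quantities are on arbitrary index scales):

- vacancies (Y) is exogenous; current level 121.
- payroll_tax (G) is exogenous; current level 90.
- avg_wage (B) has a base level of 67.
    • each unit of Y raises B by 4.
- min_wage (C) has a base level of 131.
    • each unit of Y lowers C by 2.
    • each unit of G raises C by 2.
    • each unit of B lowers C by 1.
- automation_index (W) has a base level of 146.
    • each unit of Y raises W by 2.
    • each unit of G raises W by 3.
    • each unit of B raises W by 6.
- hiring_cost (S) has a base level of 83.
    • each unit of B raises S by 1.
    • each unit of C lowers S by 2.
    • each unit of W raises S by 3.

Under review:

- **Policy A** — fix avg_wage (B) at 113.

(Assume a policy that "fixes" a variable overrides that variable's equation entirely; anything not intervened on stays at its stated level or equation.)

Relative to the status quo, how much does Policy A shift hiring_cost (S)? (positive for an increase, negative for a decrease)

Baseline:
  Y = 121
  G = 90
  B = 67 + 4·121 = 551
  C = 131 − 2·121 + 2·90 − 551 = -482
  W = 146 + 2·121 + 3·90 + 6·551 = 3964
  S = 83 + 551 − 2·(-482) + 3·3964 = 13490
Policy A (B := 113):
  Y = 121
  G = 90
  B = 113
  C = 131 − 2·121 + 2·90 − 113 = -44
  W = 146 + 2·121 + 3·90 + 6·113 = 1336
  S = 83 + 113 − 2·(-44) + 3·1336 = 4292
Change in S: 4292 − 13490 = -9198

-9198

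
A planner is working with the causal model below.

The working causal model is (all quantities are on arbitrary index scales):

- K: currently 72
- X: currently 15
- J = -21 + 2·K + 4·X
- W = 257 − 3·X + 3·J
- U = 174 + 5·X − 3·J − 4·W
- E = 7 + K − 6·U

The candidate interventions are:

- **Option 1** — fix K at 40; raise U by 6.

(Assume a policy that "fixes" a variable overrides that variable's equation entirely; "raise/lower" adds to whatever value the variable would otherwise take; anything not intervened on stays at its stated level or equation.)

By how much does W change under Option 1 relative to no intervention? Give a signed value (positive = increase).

Baseline:
  K = 72
  X = 15
  J = -21 + 2·72 + 4·15 = 183
  W = 257 − 3·15 + 3·183 = 761
Option 1 (K := 40, U + 6):
  K = 40
  X = 15
  J = -21 + 2·40 + 4·15 = 119
  W = 257 − 3·15 + 3·119 = 569
Change in W: 569 − 761 = -192

-192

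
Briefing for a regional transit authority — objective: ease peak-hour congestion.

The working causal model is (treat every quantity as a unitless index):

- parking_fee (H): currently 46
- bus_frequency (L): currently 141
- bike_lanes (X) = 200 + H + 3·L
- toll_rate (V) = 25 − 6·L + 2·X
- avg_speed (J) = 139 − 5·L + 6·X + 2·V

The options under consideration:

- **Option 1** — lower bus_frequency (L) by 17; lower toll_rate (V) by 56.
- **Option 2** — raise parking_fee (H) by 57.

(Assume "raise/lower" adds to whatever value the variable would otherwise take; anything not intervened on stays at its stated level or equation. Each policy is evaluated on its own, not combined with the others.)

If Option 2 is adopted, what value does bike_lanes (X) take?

726

Option 2 (H + 57):
  H = 46 + 57 = 103
  L = 141
  X = 200 + 103 + 3·141 = 726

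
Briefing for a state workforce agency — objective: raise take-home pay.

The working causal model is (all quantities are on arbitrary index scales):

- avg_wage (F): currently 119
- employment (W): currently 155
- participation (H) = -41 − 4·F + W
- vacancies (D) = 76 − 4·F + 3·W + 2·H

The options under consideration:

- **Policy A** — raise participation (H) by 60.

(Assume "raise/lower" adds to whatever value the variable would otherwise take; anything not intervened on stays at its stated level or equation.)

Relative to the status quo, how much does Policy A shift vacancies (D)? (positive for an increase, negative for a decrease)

120

Baseline:
  F = 119
  W = 155
  H = -41 − 4·119 + 155 = -362
  D = 76 − 4·119 + 3·155 + 2·(-362) = -659
Policy A (H + 60):
  F = 119
  W = 155
  H = -41 − 4·119 + 155 (+60 from intervention) = -302
  D = 76 − 4·119 + 3·155 + 2·(-302) = -539
Change in D: -539 − (-659) = 120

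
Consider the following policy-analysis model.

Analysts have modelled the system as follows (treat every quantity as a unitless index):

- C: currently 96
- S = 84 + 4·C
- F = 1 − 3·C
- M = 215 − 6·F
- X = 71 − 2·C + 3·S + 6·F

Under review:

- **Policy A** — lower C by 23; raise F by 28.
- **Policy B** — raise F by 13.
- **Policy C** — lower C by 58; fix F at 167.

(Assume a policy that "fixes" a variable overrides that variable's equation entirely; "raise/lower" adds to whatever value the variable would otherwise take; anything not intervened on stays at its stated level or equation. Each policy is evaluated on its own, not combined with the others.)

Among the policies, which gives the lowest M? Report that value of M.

-787

Policy A (C − 23, F + 28):
  C = 96 − 23 = 73
  F = 1 − 3·73 (+28 from intervention) = -190
  M = 215 − 6·(-190) = 1355
Policy B (F + 13):
  C = 96
  F = 1 − 3·96 (+13 from intervention) = -274
  M = 215 − 6·(-274) = 1859
Policy C (C − 58, F := 167):
  C = 96 − 58 = 38
  F = 167
  M = 215 − 6·167 = -787
Comparing — Policy A: M=1355, Policy B: M=1859, Policy C: M=-787. Lowest is -787 (Policy C).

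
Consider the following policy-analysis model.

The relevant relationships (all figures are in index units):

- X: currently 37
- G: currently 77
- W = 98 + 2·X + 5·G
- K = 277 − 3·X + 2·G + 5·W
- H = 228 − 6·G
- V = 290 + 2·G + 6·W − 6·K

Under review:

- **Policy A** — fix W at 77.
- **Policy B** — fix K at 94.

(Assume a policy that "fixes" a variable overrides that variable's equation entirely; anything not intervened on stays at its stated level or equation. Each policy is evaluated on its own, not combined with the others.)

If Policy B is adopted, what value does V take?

3222

Policy B (K := 94):
  X = 37
  G = 77
  W = 98 + 2·37 + 5·77 = 557
  K = 94
  V = 290 + 2·77 + 6·557 − 6·94 = 3222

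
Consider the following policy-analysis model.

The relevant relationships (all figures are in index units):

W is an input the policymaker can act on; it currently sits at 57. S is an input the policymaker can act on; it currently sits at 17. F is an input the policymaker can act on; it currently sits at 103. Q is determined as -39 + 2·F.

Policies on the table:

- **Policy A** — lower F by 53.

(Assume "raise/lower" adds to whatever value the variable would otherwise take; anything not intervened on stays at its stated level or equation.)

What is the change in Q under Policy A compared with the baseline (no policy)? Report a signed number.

-106

Baseline:
  F = 103
  Q = -39 + 2·103 = 167
Policy A (F − 53):
  F = 103 − 53 = 50
  Q = -39 + 2·50 = 61
Change in Q: 61 − 167 = -106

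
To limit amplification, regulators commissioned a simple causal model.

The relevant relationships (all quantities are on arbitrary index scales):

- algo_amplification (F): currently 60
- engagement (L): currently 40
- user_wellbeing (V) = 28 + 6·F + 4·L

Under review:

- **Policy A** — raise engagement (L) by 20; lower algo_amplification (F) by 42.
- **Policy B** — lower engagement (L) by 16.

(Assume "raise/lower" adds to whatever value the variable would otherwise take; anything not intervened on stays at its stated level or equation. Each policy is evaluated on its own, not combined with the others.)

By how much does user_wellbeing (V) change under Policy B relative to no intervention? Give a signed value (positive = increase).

-64

Baseline:
  F = 60
  L = 40
  V = 28 + 6·60 + 4·40 = 548
Policy B (L − 16):
  F = 60
  L = 40 − 16 = 24
  V = 28 + 6·60 + 4·24 = 484
Change in V: 484 − 548 = -64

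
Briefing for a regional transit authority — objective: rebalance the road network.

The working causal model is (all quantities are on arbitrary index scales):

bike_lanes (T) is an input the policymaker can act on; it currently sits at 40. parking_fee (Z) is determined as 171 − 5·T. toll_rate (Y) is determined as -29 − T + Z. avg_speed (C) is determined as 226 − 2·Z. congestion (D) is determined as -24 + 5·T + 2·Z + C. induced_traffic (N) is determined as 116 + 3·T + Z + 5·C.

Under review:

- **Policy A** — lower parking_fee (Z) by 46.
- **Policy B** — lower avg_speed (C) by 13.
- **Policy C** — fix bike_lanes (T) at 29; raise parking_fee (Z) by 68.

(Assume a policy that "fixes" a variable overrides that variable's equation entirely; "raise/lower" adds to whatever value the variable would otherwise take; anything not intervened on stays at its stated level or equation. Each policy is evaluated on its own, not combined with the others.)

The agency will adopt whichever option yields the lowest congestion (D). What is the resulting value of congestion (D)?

Policy A (Z − 46):
  T = 40
  Z = 171 − 5·40 (−46 from intervention) = -75
  C = 226 − 2·(-75) = 376
  D = -24 + 5·40 + 2·(-75) + 376 = 402
Policy B (C − 13):
  T = 40
  Z = 171 − 5·40 = -29
  C = 226 − 2·(-29) (−13 from intervention) = 271
  D = -24 + 5·40 + 2·(-29) + 271 = 389
Policy C (T := 29, Z + 68):
  T = 29
  Z = 171 − 5·29 (+68 from intervention) = 94
  C = 226 − 2·94 = 38
  D = -24 + 5·29 + 2·94 + 38 = 347
Comparing — Policy A: D=402, Policy B: D=389, Policy C: D=347. Lowest is 347 (Policy C).

347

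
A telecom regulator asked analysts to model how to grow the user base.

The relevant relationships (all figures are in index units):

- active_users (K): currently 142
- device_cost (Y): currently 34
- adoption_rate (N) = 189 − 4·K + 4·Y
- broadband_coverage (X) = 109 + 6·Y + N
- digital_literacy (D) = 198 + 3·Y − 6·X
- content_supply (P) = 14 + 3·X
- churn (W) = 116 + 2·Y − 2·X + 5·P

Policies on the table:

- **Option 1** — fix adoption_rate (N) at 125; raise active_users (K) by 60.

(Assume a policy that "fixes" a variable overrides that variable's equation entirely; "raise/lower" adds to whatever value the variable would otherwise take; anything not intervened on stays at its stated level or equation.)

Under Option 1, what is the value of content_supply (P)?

Option 1 (N := 125, K + 60):
  K = 142 + 60 = 202
  Y = 34
  N = 125
  X = 109 + 6·34 + 125 = 438
  P = 14 + 3·438 = 1328

1328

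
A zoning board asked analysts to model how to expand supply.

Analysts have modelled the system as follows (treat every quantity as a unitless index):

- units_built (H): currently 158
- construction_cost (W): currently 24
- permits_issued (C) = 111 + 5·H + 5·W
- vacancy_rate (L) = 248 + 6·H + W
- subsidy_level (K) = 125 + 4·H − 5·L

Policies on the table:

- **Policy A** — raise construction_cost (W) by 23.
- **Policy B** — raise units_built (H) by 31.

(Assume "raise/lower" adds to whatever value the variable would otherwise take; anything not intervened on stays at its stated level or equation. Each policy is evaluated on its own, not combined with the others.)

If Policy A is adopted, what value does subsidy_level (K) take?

-5458

Policy A (W + 23):
  H = 158
  W = 24 + 23 = 47
  L = 248 + 6·158 + 47 = 1243
  K = 125 + 4·158 − 5·1243 = -5458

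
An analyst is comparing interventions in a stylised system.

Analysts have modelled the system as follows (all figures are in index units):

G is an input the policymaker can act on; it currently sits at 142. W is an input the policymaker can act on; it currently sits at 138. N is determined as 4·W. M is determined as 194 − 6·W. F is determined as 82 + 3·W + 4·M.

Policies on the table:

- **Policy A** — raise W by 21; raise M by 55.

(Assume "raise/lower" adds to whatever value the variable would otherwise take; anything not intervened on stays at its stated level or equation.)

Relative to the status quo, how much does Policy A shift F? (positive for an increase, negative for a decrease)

-221

Baseline:
  W = 138
  M = 194 − 6·138 = -634
  F = 82 + 3·138 + 4·(-634) = -2040
Policy A (W + 21, M + 55):
  W = 138 + 21 = 159
  M = 194 − 6·159 (+55 from intervention) = -705
  F = 82 + 3·159 + 4·(-705) = -2261
Change in F: -2261 − (-2040) = -221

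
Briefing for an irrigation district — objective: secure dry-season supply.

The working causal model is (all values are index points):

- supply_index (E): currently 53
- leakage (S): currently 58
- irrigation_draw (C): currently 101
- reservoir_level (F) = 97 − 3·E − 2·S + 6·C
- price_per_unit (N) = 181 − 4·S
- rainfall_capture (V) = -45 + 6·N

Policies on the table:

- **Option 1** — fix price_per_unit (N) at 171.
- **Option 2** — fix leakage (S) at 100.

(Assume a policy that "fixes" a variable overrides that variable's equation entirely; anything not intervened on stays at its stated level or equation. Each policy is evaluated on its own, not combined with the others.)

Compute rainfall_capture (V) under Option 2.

Option 2 (S := 100):
  S = 100
  N = 181 − 4·100 = -219
  V = -45 + 6·(-219) = -1359

-1359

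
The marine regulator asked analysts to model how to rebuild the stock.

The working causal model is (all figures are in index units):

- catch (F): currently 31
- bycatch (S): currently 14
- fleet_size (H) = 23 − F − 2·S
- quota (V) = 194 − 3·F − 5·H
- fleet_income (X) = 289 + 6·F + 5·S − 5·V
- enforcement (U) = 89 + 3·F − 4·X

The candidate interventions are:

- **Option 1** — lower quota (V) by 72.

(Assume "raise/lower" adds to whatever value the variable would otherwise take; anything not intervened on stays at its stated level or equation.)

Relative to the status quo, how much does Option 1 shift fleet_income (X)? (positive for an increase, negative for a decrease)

Baseline:
  F = 31
  S = 14
  H = 23 − 31 − 2·14 = -36
  V = 194 − 3·31 − 5·(-36) = 281
  X = 289 + 6·31 + 5·14 − 5·281 = -860
Option 1 (V − 72):
  F = 31
  S = 14
  H = 23 − 31 − 2·14 = -36
  V = 194 − 3·31 − 5·(-36) (−72 from intervention) = 209
  X = 289 + 6·31 + 5·14 − 5·209 = -500
Change in X: -500 − (-860) = 360

360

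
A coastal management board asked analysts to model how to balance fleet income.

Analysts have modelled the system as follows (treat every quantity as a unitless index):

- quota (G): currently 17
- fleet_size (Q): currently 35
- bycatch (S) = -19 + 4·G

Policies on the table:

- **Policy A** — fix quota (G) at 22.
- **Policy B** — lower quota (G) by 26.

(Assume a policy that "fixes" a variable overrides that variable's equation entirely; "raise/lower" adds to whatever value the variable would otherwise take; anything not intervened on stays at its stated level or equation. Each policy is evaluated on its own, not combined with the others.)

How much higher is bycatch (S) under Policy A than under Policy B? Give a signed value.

124

Policy A (G := 22):
  G = 22
  S = -19 + 4·22 = 69
Policy B (G − 26):
  G = 17 − 26 = -9
  S = -19 + 4·(-9) = -55
S: 69 − (-55) = 124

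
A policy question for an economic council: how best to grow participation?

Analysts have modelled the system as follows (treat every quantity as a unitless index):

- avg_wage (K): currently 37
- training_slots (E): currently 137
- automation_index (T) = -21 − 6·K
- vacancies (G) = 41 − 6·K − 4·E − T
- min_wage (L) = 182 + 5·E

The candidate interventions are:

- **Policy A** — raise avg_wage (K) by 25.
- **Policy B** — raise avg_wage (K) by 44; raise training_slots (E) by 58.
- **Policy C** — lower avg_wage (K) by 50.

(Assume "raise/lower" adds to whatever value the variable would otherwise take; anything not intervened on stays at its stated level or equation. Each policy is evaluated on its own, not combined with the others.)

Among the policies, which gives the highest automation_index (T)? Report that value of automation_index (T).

Policy A (K + 25):
  K = 37 + 25 = 62
  T = -21 − 6·62 = -393
Policy B (K + 44, E + 58):
  K = 37 + 44 = 81
  T = -21 − 6·81 = -507
Policy C (K − 50):
  K = 37 − 50 = -13
  T = -21 − 6·(-13) = 57
Comparing — Policy A: T=-393, Policy B: T=-507, Policy C: T=57. Highest is 57 (Policy C).

57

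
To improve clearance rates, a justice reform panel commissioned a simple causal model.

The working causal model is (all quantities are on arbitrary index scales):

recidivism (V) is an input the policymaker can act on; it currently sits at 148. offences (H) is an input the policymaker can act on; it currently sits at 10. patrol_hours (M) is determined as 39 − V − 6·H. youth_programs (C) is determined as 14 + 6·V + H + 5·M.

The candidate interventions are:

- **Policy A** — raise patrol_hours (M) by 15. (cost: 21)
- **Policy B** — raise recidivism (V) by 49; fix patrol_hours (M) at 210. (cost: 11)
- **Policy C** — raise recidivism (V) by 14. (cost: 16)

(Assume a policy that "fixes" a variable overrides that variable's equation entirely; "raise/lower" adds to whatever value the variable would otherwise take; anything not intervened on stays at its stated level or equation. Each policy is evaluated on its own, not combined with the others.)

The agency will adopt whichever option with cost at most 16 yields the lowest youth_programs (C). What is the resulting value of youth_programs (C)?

Policy B (V + 49, M := 210):
  V = 148 + 49 = 197
  H = 10
  M = 210
  C = 14 + 6·197 + 10 + 5·210 = 2256
Policy C (V + 14):
  V = 148 + 14 = 162
  H = 10
  M = 39 − 162 − 6·10 = -183
  C = 14 + 6·162 + 10 + 5·(-183) = 81
Comparing — Policy B: C=2256, Policy C: C=81. Lowest is 81 (Policy C).

81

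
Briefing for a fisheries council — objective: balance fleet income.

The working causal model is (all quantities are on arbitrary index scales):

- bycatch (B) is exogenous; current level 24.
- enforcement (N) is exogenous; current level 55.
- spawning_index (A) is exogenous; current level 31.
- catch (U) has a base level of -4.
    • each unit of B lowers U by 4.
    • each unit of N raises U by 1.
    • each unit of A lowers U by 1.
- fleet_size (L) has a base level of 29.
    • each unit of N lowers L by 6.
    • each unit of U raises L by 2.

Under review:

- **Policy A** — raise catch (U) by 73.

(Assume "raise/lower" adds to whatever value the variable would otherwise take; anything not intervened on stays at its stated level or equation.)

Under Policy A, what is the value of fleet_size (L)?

Policy A (U + 73):
  B = 24
  N = 55
  A = 31
  U = -4 − 4·24 + 55 − 31 (+73 from intervention) = -3
  L = 29 − 6·55 + 2·(-3) = -307

-307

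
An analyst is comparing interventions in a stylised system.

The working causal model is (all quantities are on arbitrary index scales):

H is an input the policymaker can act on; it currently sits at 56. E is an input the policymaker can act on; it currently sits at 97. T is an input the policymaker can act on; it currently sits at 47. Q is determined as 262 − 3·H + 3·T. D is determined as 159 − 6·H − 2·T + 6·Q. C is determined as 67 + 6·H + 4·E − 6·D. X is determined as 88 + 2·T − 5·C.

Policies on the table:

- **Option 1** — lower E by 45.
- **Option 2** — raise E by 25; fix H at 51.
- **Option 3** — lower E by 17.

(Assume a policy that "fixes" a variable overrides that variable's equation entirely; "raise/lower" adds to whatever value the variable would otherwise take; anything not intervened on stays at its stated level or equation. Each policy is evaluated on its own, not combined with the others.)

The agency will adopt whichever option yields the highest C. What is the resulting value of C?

Option 1 (E − 45):
  H = 56
  E = 97 − 45 = 52
  T = 47
  Q = 262 − 3·56 + 3·47 = 235
  D = 159 − 6·56 − 2·47 + 6·235 = 1139
  C = 67 + 6·56 + 4·52 − 6·1139 = -6223
Option 2 (E + 25, H := 51):
  H = 51
  E = 97 + 25 = 122
  T = 47
  Q = 262 − 3·51 + 3·47 = 250
  D = 159 − 6·51 − 2·47 + 6·250 = 1259
  C = 67 + 6·51 + 4·122 − 6·1259 = -6693
Option 3 (E − 17):
  H = 56
  E = 97 − 17 = 80
  T = 47
  Q = 262 − 3·56 + 3·47 = 235
  D = 159 − 6·56 − 2·47 + 6·235 = 1139
  C = 67 + 6·56 + 4·80 − 6·1139 = -6111
Comparing — Option 1: C=-6223, Option 2: C=-6693, Option 3: C=-6111. Highest is -6111 (Option 3).

-6111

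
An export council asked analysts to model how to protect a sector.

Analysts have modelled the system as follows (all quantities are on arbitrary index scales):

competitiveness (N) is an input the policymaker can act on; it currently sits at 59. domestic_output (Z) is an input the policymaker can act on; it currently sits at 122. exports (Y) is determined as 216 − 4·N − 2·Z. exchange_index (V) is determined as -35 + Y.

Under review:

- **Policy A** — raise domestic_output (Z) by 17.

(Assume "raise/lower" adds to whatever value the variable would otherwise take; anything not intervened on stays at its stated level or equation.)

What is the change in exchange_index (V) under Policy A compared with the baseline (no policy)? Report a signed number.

Baseline:
  N = 59
  Z = 122
  Y = 216 − 4·59 − 2·122 = -264
  V = -35 + (-264) = -299
Policy A (Z + 17):
  N = 59
  Z = 122 + 17 = 139
  Y = 216 − 4·59 − 2·139 = -298
  V = -35 + (-298) = -333
Change in V: -333 − (-299) = -34

-34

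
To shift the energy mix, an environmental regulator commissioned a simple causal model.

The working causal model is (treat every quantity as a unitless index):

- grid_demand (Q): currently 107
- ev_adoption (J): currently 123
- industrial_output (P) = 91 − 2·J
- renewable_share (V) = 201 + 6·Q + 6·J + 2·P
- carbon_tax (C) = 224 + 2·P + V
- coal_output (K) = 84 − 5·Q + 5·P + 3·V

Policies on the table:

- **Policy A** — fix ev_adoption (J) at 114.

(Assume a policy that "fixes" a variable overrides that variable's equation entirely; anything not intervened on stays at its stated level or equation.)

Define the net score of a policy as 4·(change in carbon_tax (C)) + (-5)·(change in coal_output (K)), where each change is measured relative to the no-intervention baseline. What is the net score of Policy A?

-108

Baseline:
  Q = 107
  J = 123
  P = 91 − 2·123 = -155
  V = 201 + 6·107 + 6·123 + 2·(-155) = 1271
  C = 224 + 2·(-155) + 1271 = 1185
  K = 84 − 5·107 + 5·(-155) + 3·1271 = 2587
Policy A (J := 114):
  Q = 107
  J = 114
  P = 91 − 2·114 = -137
  V = 201 + 6·107 + 6·114 + 2·(-137) = 1253
  C = 224 + 2·(-137) + 1253 = 1203
  K = 84 − 5·107 + 5·(-137) + 3·1253 = 2623
ΔC = 1203 − 1185 = 18; ΔK = 2623 − 2587 = 36
Score = 4·18 + (-5)·36 = -108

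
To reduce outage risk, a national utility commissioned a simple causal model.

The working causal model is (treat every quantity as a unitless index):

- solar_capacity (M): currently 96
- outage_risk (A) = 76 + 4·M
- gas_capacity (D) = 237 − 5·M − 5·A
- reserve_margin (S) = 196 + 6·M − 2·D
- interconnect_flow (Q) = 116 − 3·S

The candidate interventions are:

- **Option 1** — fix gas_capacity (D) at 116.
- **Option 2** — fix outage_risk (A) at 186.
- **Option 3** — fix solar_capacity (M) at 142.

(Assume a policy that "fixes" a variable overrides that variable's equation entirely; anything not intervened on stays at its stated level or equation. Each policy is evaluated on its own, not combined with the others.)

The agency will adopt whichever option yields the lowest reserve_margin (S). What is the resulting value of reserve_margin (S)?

540

Option 1 (D := 116):
  M = 96
  A = 76 + 4·96 = 460
  D = 116
  S = 196 + 6·96 − 2·116 = 540
Option 2 (A := 186):
  M = 96
  A = 186
  D = 237 − 5·96 − 5·186 = -1173
  S = 196 + 6·96 − 2·(-1173) = 3118
Option 3 (M := 142):
  M = 142
  A = 76 + 4·142 = 644
  D = 237 − 5·142 − 5·644 = -3693
  S = 196 + 6·142 − 2·(-3693) = 8434
Comparing — Option 1: S=540, Option 2: S=3118, Option 3: S=8434. Lowest is 540 (Option 1).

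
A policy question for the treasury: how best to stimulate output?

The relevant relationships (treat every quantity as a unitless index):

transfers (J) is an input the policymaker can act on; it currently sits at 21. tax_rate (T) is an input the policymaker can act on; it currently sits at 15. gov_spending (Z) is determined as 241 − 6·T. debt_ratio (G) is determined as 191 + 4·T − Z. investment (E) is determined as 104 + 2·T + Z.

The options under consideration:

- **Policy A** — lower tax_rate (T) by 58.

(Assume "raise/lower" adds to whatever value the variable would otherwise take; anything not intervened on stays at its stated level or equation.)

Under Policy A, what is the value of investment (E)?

Policy A (T − 58):
  T = 15 − 58 = -43
  Z = 241 − 6·(-43) = 499
  E = 104 + 2·(-43) + 499 = 517

517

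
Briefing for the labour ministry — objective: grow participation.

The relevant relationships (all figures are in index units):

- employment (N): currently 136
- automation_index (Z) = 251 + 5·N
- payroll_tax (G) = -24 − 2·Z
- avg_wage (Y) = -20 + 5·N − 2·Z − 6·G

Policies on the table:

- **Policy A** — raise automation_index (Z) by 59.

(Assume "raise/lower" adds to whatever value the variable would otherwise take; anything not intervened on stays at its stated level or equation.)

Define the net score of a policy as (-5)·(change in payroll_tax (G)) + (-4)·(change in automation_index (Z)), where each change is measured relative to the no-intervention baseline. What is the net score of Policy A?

Baseline:
  N = 136
  Z = 251 + 5·136 = 931
  G = -24 − 2·931 = -1886
Policy A (Z + 59):
  N = 136
  Z = 251 + 5·136 (+59 from intervention) = 990
  G = -24 − 2·990 = -2004
ΔG = -2004 − (-1886) = -118; ΔZ = 990 − 931 = 59
Score = (-5)·(-118) + (-4)·59 = 354

354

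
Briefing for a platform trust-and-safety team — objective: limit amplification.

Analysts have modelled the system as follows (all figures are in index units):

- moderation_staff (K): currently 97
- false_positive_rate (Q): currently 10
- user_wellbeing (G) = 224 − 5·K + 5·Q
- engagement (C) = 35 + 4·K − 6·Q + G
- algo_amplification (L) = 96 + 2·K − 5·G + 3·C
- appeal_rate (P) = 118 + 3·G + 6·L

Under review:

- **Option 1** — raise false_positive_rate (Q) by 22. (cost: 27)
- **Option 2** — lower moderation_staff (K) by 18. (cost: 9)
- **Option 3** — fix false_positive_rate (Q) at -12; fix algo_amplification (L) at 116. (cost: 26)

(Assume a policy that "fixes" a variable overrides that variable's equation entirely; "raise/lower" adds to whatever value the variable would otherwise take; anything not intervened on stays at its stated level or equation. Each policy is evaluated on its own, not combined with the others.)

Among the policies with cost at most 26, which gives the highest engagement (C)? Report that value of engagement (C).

Option 2 (K − 18):
  K = 97 − 18 = 79
  Q = 10
  G = 224 − 5·79 + 5·10 = -121
  C = 35 + 4·79 − 6·10 + (-121) = 170
Option 3 (Q := -12, L := 116):
  K = 97
  Q = -12
  G = 224 − 5·97 + 5·(-12) = -321
  C = 35 + 4·97 − 6·(-12) + (-321) = 174
Comparing — Option 2: C=170, Option 3: C=174. Highest is 174 (Option 3).

174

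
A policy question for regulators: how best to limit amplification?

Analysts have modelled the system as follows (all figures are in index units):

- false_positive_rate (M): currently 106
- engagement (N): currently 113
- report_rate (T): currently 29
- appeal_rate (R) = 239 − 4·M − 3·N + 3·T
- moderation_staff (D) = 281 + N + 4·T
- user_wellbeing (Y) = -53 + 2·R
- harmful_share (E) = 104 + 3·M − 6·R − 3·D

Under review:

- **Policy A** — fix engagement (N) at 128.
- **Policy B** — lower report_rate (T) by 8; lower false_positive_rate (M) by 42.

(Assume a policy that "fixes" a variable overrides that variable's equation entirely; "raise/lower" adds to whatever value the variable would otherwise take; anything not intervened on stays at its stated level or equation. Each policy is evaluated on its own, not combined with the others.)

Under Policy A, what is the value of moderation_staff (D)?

Policy A (N := 128):
  N = 128
  T = 29
  D = 281 + 128 + 4·29 = 525

525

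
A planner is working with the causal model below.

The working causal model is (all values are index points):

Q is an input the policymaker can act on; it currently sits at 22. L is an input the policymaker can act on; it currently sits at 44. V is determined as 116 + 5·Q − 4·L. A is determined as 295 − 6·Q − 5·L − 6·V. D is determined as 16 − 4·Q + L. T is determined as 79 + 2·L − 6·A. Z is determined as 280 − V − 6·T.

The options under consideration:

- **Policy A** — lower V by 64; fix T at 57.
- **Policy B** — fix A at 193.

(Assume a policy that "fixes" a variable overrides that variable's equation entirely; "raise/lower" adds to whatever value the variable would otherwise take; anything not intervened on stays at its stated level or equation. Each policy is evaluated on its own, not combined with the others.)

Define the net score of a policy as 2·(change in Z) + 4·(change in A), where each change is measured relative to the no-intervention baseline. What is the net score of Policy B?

41800

Baseline:
  Q = 22
  L = 44
  V = 116 + 5·22 − 4·44 = 50
  A = 295 − 6·22 − 5·44 − 6·50 = -357
  T = 79 + 2·44 − 6·(-357) = 2309
  Z = 280 − 50 − 6·2309 = -13624
Policy B (A := 193):
  Q = 22
  L = 44
  V = 116 + 5·22 − 4·44 = 50
  A = 193
  T = 79 + 2·44 − 6·193 = -991
  Z = 280 − 50 − 6·(-991) = 6176
ΔZ = 6176 − (-13624) = 19800; ΔA = 193 − (-357) = 550
Score = 2·19800 + 4·550 = 41800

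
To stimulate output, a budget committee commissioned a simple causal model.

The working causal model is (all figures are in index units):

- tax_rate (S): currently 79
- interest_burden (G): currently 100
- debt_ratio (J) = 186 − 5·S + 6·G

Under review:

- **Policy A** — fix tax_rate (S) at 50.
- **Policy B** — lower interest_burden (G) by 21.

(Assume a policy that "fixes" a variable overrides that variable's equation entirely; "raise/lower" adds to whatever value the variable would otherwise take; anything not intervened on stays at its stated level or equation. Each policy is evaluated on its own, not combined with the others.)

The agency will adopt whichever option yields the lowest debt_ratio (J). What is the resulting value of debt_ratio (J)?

265

Policy A (S := 50):
  S = 50
  G = 100
  J = 186 − 5·50 + 6·100 = 536
Policy B (G − 21):
  S = 79
  G = 100 − 21 = 79
  J = 186 − 5·79 + 6·79 = 265
Comparing — Policy A: J=536, Policy B: J=265. Lowest is 265 (Policy B).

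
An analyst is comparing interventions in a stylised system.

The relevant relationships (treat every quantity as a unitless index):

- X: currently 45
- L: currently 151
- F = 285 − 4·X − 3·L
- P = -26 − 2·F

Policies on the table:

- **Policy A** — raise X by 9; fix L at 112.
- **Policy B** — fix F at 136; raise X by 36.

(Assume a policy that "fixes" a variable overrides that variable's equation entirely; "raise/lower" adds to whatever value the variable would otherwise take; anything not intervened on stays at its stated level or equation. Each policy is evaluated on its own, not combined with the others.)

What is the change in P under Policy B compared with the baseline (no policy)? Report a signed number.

-968

Baseline:
  X = 45
  L = 151
  F = 285 − 4·45 − 3·151 = -348
  P = -26 − 2·(-348) = 670
Policy B (F := 136, X + 36):
  X = 45 + 36 = 81
  L = 151
  F = 136
  P = -26 − 2·136 = -298
Change in P: -298 − 670 = -968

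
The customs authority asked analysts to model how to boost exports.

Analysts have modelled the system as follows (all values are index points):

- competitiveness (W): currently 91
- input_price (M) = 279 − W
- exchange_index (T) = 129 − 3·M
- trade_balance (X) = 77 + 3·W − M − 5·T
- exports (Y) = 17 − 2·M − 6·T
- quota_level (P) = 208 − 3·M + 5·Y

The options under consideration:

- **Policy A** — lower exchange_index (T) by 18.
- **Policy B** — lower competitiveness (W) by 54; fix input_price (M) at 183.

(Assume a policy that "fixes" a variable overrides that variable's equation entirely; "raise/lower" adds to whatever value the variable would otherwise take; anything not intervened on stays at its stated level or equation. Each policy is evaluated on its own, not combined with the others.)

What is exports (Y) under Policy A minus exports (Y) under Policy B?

Policy A (T − 18):
  W = 91
  M = 279 − 91 = 188
  T = 129 − 3·188 (−18 from intervention) = -453
  Y = 17 − 2·188 − 6·(-453) = 2359
Policy B (W − 54, M := 183):
  W = 91 − 54 = 37
  M = 183
  T = 129 − 3·183 = -420
  Y = 17 − 2·183 − 6·(-420) = 2171
Y: 2359 − 2171 = 188

188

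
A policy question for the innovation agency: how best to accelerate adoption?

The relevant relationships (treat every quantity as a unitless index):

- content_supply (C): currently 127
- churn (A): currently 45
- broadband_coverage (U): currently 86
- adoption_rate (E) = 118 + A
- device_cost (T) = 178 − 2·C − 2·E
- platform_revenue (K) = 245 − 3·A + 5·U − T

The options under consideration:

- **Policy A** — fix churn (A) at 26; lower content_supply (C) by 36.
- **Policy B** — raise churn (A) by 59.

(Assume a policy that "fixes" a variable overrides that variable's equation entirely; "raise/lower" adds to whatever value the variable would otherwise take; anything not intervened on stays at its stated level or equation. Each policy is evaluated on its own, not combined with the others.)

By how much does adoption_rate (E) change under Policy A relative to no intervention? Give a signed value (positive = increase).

-19

Baseline:
  A = 45
  E = 118 + 45 = 163
Policy A (A := 26, C − 36):
  A = 26
  E = 118 + 26 = 144
Change in E: 144 − 163 = -19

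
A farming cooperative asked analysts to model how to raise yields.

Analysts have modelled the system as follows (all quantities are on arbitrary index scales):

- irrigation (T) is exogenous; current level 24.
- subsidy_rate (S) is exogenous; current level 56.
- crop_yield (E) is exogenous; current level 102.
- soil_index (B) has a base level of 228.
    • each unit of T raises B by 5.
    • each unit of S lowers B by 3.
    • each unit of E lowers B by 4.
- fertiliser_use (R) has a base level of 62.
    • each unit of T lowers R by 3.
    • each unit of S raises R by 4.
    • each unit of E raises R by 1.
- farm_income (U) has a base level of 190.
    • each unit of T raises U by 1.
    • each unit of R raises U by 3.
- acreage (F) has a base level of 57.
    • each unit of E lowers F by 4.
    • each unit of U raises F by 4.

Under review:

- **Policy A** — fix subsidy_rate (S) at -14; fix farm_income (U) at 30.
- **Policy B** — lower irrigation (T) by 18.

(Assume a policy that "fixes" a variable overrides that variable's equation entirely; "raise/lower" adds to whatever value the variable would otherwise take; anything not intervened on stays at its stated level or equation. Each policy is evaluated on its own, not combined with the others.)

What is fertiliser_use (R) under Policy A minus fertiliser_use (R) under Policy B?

Policy A (S := -14, U := 30):
  T = 24
  S = -14
  E = 102
  R = 62 − 3·24 + 4·(-14) + 102 = 36
Policy B (T − 18):
  T = 24 − 18 = 6
  S = 56
  E = 102
  R = 62 − 3·6 + 4·56 + 102 = 370
R: 36 − 370 = -334

-334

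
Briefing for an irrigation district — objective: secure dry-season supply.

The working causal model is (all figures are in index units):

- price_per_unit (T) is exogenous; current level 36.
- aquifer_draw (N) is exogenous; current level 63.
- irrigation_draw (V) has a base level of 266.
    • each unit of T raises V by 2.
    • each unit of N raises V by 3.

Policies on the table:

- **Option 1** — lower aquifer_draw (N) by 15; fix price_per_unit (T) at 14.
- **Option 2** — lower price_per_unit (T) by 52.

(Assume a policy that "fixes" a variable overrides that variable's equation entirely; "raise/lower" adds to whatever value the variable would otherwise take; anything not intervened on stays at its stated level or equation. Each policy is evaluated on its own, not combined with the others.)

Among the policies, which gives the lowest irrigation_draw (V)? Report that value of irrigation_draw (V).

423

Option 1 (N − 15, T := 14):
  T = 14
  N = 63 − 15 = 48
  V = 266 + 2·14 + 3·48 = 438
Option 2 (T − 52):
  T = 36 − 52 = -16
  N = 63
  V = 266 + 2·(-16) + 3·63 = 423
Comparing — Option 1: V=438, Option 2: V=423. Lowest is 423 (Option 2).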